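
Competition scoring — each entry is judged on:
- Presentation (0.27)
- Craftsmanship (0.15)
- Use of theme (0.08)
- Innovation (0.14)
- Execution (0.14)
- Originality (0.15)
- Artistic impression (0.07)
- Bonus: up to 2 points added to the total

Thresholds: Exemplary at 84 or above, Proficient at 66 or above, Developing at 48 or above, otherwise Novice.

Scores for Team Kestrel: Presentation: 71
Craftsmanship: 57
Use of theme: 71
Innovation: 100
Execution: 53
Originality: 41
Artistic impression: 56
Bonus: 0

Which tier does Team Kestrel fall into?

Weighted total:
  Presentation 71 × 0.27 = 19.17
  Craftsmanship 57 × 0.15 = 8.55
  Use of theme 71 × 0.08 = 5.68
  Innovation 100 × 0.14 = 14
  Execution 53 × 0.14 = 7.42
  Originality 41 × 0.15 = 6.15
  Artistic impression 56 × 0.07 = 3.92
Sum = 64.89
Bonus: 64.89 + 0 = 64.89
64.89 is ≥ 48 and < 66 → Developing

Developing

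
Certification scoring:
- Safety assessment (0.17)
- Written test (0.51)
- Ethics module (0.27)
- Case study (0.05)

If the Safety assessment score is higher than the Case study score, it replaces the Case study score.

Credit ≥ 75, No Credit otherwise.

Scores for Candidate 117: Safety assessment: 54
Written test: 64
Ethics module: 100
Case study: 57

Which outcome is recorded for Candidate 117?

No Credit

Safety assessment (54) ≤ Case study (57), so Case study stays at 57.
Weighted total:
  Safety assessment 54 × 0.17 = 9.18
  Written test 64 × 0.51 = 32.64
  Ethics module 100 × 0.27 = 27
  Case study 57 × 0.05 = 2.85
Sum = 71.67
71.67 < 75 → No Credit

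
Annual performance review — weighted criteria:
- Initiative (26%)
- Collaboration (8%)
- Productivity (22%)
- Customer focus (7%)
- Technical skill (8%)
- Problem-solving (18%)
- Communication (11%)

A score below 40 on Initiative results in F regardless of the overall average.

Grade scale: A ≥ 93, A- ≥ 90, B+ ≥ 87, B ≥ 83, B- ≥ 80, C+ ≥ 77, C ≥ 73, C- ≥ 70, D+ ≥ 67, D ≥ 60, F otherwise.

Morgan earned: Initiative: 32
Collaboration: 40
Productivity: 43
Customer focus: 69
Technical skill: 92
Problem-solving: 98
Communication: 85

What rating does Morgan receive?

Initiative score 32 < 40: minimum not met.
Weighted total:
  Initiative 32 × 0.26 = 8.32
  Collaboration 40 × 0.08 = 3.2
  Productivity 43 × 0.22 = 9.46
  Customer focus 69 × 0.07 = 4.83
  Technical skill 92 × 0.08 = 7.36
  Problem-solving 98 × 0.18 = 17.64
  Communication 85 × 0.11 = 9.35
Sum = 60.16
Because the Initiative minimum was not met, the result is F.

F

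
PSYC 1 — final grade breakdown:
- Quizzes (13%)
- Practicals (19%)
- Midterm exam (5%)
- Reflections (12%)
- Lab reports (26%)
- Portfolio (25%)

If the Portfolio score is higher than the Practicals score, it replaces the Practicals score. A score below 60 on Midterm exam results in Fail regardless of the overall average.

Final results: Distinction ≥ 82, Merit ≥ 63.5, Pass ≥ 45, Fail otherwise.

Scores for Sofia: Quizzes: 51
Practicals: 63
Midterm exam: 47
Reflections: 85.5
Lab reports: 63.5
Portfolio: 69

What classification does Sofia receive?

Fail

Portfolio (69) > Practicals (63), so Practicals counts as 69.
Midterm exam score 47 < 60: minimum not met.
Weighted total:
  Quizzes 51 × 0.13 = 6.63
  Practicals 69 × 0.19 = 13.11
  Midterm exam 47 × 0.05 = 2.35
  Reflections 85.5 × 0.12 = 10.26
  Lab reports 63.5 × 0.26 = 16.51
  Portfolio 69 × 0.25 = 17.25
Sum = 66.11
Because the Midterm exam minimum was not met, the result is Fail.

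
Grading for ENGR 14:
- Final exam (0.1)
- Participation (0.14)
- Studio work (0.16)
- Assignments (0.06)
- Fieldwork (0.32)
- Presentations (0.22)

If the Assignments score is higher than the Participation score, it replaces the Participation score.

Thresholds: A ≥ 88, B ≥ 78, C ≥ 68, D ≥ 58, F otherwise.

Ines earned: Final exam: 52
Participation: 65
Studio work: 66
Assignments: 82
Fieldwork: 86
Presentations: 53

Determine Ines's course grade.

Assignments (82) > Participation (65), so Participation counts as 82.
Weighted total:
  Final exam 52 × 0.1 = 5.2
  Participation 82 × 0.14 = 11.48
  Studio work 66 × 0.16 = 10.56
  Assignments 82 × 0.06 = 4.92
  Fieldwork 86 × 0.32 = 27.52
  Presentations 53 × 0.22 = 11.66
Sum = 71.34
71.34 is ≥ 68 and < 78 → C

C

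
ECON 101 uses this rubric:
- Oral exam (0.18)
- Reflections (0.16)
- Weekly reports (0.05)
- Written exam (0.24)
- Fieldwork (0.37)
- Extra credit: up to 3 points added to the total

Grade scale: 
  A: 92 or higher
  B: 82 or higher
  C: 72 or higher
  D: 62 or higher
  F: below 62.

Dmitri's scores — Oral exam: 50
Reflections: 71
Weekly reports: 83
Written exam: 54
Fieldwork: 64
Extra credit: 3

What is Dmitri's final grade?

Weighted total:
  Oral exam 50 × 0.18 = 9
  Reflections 71 × 0.16 = 11.36
  Weekly reports 83 × 0.05 = 4.15
  Written exam 54 × 0.24 = 12.96
  Fieldwork 64 × 0.37 = 23.68
Sum = 61.15
Extra credit: 61.15 + 3 = 64.15
64.15 is ≥ 62 and < 72 → D

D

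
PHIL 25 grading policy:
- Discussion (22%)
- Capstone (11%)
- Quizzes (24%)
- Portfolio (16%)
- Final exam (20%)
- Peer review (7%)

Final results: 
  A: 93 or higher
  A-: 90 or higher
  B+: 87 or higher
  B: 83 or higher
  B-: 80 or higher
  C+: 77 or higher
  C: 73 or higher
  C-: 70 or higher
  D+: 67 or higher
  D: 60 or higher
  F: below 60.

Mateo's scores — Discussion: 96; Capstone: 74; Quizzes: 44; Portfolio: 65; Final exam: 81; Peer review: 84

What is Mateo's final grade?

Weighted total:
  Discussion 96 × 0.22 = 21.12
  Capstone 74 × 0.11 = 8.14
  Quizzes 44 × 0.24 = 10.56
  Portfolio 65 × 0.16 = 10.4
  Final exam 81 × 0.2 = 16.2
  Peer review 84 × 0.07 = 5.88
Sum = 72.3
72.3 is ≥ 70 and < 73 → C-

C-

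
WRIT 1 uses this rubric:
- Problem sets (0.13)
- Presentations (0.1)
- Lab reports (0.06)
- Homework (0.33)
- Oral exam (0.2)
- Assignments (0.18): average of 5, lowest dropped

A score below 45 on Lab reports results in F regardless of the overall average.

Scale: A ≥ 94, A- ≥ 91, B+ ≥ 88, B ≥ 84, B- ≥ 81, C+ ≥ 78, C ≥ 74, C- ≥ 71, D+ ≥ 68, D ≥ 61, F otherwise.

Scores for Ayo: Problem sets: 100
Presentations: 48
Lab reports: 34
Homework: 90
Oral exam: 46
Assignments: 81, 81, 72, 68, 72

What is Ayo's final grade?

F

Assignments: drop 68 → average of remaining 4 = 306/4 = 76.5
Lab reports score 34 < 45: minimum not met.
Weighted total:
  Problem sets 100 × 0.13 = 13
  Presentations 48 × 0.1 = 4.8
  Lab reports 34 × 0.06 = 2.04
  Homework 90 × 0.33 = 29.7
  Oral exam 46 × 0.2 = 9.2
  Assignments 76.5 × 0.18 = 13.77
Sum = 72.51
Because the Lab reports minimum was not met, the result is F.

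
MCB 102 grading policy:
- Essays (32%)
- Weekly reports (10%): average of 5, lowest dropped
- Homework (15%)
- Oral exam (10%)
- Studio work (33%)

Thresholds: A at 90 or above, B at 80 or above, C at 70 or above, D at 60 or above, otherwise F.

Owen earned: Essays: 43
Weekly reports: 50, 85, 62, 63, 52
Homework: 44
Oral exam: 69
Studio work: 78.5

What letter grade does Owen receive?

F

Weekly reports: drop 50 → average of remaining 4 = 262/4 = 65.5
Weighted total:
  Essays 43 × 0.32 = 13.76
  Weekly reports 65.5 × 0.1 = 6.55
  Homework 44 × 0.15 = 6.6
  Oral exam 69 × 0.1 = 6.9
  Studio work 78.5 × 0.33 = 25.905
Sum = 59.715
59.715 < 60 → F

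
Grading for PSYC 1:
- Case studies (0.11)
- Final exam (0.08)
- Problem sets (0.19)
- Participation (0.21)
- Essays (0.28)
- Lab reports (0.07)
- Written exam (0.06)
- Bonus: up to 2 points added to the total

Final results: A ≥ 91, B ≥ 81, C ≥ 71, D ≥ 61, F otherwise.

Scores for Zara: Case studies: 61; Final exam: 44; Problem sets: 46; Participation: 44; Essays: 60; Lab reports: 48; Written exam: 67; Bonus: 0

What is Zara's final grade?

F

Weighted total:
  Case studies 61 × 0.11 = 6.71
  Final exam 44 × 0.08 = 3.52
  Problem sets 46 × 0.19 = 8.74
  Participation 44 × 0.21 = 9.24
  Essays 60 × 0.28 = 16.8
  Lab reports 48 × 0.07 = 3.36
  Written exam 67 × 0.06 = 4.02
Sum = 52.39
Bonus: 52.39 + 0 = 52.39
52.39 < 61 → F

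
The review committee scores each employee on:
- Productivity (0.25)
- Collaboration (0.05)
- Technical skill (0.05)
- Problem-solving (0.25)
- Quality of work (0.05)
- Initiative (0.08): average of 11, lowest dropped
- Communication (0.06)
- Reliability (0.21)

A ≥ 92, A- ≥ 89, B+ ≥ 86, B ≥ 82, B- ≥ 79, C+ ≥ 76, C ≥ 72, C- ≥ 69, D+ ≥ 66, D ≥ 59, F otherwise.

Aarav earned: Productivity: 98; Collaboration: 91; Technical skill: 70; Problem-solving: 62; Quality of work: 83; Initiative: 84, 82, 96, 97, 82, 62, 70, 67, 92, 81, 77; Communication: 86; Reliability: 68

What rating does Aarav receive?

C+

Initiative: drop 62 → average of remaining 10 = 828/10 = 82.8
Weighted total:
  Productivity 98 × 0.25 = 24.5
  Collaboration 91 × 0.05 = 4.55
  Technical skill 70 × 0.05 = 3.5
  Problem-solving 62 × 0.25 = 15.5
  Quality of work 83 × 0.05 = 4.15
  Initiative 82.8 × 0.08 = 6.624
  Communication 86 × 0.06 = 5.16
  Reliability 68 × 0.21 = 14.28
Sum = 78.264
78.264 is ≥ 76 and < 79 → C+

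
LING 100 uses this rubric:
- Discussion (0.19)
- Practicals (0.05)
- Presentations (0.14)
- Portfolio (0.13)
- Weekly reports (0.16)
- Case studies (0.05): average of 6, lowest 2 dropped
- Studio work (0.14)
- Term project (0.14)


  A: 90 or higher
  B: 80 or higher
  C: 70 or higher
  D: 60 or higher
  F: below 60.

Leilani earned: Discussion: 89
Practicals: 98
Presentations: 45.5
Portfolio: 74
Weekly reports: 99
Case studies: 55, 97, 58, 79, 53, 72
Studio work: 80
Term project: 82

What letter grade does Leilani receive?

Case studies: drop 53, 55 → average of remaining 4 = 306/4 = 76.5
Weighted total:
  Discussion 89 × 0.19 = 16.91
  Practicals 98 × 0.05 = 4.9
  Presentations 45.5 × 0.14 = 6.37
  Portfolio 74 × 0.13 = 9.62
  Weekly reports 99 × 0.16 = 15.84
  Case studies 76.5 × 0.05 = 3.825
  Studio work 80 × 0.14 = 11.2
  Term project 82 × 0.14 = 11.48
Sum = 80.145
80.145 is ≥ 80 and < 90 → B

B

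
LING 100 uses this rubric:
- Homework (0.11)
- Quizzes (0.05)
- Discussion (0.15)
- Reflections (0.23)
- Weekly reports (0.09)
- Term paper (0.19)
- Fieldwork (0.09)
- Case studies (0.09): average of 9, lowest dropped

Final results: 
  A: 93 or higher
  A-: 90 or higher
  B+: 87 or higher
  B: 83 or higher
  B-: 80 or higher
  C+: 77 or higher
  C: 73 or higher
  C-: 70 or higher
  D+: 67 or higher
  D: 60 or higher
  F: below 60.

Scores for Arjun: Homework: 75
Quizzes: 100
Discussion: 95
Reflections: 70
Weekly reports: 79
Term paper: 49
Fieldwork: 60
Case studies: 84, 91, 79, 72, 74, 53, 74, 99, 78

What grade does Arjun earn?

C-

Case studies: drop 53 → average of remaining 8 = 651/8 = 81.375
Weighted total:
  Homework 75 × 0.11 = 8.25
  Quizzes 100 × 0.05 = 5
  Discussion 95 × 0.15 = 14.25
  Reflections 70 × 0.23 = 16.1
  Weekly reports 79 × 0.09 = 7.11
  Term paper 49 × 0.19 = 9.31
  Fieldwork 60 × 0.09 = 5.4
  Case studies 81.375 × 0.09 = 7.32375
Sum = 72.74375
72.74375 is ≥ 70 and < 73 → C-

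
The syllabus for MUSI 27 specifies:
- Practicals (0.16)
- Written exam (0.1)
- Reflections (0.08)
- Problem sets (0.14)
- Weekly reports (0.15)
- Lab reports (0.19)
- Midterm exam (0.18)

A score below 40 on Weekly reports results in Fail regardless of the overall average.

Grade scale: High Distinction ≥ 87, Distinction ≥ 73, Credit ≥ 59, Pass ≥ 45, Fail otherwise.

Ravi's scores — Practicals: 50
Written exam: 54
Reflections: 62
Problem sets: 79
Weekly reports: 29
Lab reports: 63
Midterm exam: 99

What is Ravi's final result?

Weekly reports score 29 < 40: minimum not met.
Weighted total:
  Practicals 50 × 0.16 = 8
  Written exam 54 × 0.1 = 5.4
  Reflections 62 × 0.08 = 4.96
  Problem sets 79 × 0.14 = 11.06
  Weekly reports 29 × 0.15 = 4.35
  Lab reports 63 × 0.19 = 11.97
  Midterm exam 99 × 0.18 = 17.82
Sum = 63.56
Because the Weekly reports minimum was not met, the result is Fail.

Fail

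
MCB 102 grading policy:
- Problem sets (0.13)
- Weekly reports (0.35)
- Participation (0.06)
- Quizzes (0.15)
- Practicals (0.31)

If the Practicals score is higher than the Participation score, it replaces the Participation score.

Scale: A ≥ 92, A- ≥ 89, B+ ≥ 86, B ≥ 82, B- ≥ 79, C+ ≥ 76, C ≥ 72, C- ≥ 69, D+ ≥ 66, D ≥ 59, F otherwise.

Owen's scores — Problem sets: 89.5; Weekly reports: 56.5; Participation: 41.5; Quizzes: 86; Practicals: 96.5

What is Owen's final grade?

Practicals (96.5) > Participation (41.5), so Participation counts as 96.5.
Weighted total:
  Problem sets 89.5 × 0.13 = 11.635
  Weekly reports 56.5 × 0.35 = 19.775
  Participation 96.5 × 0.06 = 5.79
  Quizzes 86 × 0.15 = 12.9
  Practicals 96.5 × 0.31 = 29.915
Sum = 80.015
80.015 is ≥ 79 and < 82 → B-

B-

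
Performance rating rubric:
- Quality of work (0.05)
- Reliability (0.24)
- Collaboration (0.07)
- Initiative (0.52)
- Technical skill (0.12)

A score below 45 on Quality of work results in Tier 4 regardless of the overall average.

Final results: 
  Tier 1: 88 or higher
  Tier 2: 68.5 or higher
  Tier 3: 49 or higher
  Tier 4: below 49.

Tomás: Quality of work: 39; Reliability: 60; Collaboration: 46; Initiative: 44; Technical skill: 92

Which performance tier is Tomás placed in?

Quality of work score 39 < 45: minimum not met.
Weighted total:
  Quality of work 39 × 0.05 = 1.95
  Reliability 60 × 0.24 = 14.4
  Collaboration 46 × 0.07 = 3.22
  Initiative 44 × 0.52 = 22.88
  Technical skill 92 × 0.12 = 11.04
Sum = 53.49
Because the Quality of work minimum was not met, the result is Tier 4.

Tier 4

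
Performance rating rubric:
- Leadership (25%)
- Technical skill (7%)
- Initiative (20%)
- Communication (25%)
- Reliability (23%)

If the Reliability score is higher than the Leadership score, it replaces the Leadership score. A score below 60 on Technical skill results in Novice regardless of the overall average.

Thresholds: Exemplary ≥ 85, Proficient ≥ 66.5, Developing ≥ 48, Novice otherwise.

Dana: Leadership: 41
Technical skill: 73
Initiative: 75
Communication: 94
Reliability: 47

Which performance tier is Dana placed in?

Developing

Reliability (47) > Leadership (41), so Leadership counts as 47.
Technical skill score 73 ≥ 60: minimum met.
Weighted total:
  Leadership 47 × 0.25 = 11.75
  Technical skill 73 × 0.07 = 5.11
  Initiative 75 × 0.2 = 15
  Communication 94 × 0.25 = 23.5
  Reliability 47 × 0.23 = 10.81
Sum = 66.17
66.17 is ≥ 48 and < 66.5 → Developing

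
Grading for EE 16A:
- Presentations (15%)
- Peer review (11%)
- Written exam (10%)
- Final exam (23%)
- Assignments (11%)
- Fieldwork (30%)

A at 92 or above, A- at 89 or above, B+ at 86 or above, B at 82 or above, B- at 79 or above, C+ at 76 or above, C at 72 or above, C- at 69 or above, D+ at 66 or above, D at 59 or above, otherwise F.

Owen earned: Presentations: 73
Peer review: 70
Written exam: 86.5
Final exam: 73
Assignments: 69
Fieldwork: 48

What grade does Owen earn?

D+

Weighted total:
  Presentations 73 × 0.15 = 10.95
  Peer review 70 × 0.11 = 7.7
  Written exam 86.5 × 0.1 = 8.65
  Final exam 73 × 0.23 = 16.79
  Assignments 69 × 0.11 = 7.59
  Fieldwork 48 × 0.3 = 14.4
Sum = 66.08
66.08 is ≥ 66 and < 69 → D+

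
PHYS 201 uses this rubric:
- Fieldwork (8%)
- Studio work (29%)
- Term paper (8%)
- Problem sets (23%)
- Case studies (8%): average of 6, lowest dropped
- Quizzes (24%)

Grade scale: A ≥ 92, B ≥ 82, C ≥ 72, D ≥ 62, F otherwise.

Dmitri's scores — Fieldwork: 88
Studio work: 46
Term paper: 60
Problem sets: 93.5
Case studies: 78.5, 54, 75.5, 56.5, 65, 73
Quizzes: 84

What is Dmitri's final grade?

C

Case studies: drop 54 → average of remaining 5 = 348.5/5 = 69.7
Weighted total:
  Fieldwork 88 × 0.08 = 7.04
  Studio work 46 × 0.29 = 13.34
  Term paper 60 × 0.08 = 4.8
  Problem sets 93.5 × 0.23 = 21.505
  Case studies 69.7 × 0.08 = 5.576
  Quizzes 84 × 0.24 = 20.16
Sum = 72.421
72.421 is ≥ 72 and < 82 → C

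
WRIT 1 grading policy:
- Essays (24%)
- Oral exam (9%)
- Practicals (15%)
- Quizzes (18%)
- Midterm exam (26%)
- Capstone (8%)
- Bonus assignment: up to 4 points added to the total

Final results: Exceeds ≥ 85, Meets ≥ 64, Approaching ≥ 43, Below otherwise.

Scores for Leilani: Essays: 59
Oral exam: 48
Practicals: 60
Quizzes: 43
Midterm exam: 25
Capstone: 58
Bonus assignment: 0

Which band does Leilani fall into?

Approaching

Weighted total:
  Essays 59 × 0.24 = 14.16
  Oral exam 48 × 0.09 = 4.32
  Practicals 60 × 0.15 = 9
  Quizzes 43 × 0.18 = 7.74
  Midterm exam 25 × 0.26 = 6.5
  Capstone 58 × 0.08 = 4.64
Sum = 46.36
Bonus assignment: 46.36 + 0 = 46.36
46.36 is ≥ 43 and < 64 → Approaching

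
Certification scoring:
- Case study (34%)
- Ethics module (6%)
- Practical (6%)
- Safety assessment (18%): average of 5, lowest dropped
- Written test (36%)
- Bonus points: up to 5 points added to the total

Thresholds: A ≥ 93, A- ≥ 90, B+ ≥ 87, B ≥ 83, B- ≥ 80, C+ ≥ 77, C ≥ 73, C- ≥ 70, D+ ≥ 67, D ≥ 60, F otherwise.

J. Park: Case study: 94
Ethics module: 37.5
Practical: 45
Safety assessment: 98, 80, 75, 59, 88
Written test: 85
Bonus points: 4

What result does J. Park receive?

B

Safety assessment: drop 59 → average of remaining 4 = 341/4 = 85.25
Weighted total:
  Case study 94 × 0.34 = 31.96
  Ethics module 37.5 × 0.06 = 2.25
  Practical 45 × 0.06 = 2.7
  Safety assessment 85.25 × 0.18 = 15.345
  Written test 85 × 0.36 = 30.6
Sum = 82.855
Bonus points: 82.855 + 4 = 86.855
86.855 is ≥ 83 and < 87 → B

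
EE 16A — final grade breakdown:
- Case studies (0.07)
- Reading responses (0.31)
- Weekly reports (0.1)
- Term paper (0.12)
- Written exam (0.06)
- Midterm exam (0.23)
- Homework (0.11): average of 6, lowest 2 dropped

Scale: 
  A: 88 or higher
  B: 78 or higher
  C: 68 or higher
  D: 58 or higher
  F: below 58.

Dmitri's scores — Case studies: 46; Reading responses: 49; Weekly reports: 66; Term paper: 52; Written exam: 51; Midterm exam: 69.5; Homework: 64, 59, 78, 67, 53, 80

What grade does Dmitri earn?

D

Homework: drop 53, 59 → average of remaining 4 = 289/4 = 72.25
Weighted total:
  Case studies 46 × 0.07 = 3.22
  Reading responses 49 × 0.31 = 15.19
  Weekly reports 66 × 0.1 = 6.6
  Term paper 52 × 0.12 = 6.24
  Written exam 51 × 0.06 = 3.06
  Midterm exam 69.5 × 0.23 = 15.985
  Homework 72.25 × 0.11 = 7.9475
Sum = 58.2425
58.2425 is ≥ 58 and < 68 → D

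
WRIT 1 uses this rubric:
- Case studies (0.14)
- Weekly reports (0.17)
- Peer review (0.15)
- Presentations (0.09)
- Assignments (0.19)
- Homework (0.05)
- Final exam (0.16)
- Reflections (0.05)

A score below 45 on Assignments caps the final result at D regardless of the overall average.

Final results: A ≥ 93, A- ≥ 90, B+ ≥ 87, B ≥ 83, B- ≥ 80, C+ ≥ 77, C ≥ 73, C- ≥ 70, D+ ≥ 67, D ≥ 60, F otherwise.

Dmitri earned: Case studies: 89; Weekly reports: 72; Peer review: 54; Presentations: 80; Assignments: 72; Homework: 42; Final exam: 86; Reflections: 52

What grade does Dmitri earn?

C-

Assignments score 72 ≥ 45: minimum met.
Weighted total:
  Case studies 89 × 0.14 = 12.46
  Weekly reports 72 × 0.17 = 12.24
  Peer review 54 × 0.15 = 8.1
  Presentations 80 × 0.09 = 7.2
  Assignments 72 × 0.19 = 13.68
  Homework 42 × 0.05 = 2.1
  Final exam 86 × 0.16 = 13.76
  Reflections 52 × 0.05 = 2.6
Sum = 72.14
72.14 is ≥ 70 and < 73 → C-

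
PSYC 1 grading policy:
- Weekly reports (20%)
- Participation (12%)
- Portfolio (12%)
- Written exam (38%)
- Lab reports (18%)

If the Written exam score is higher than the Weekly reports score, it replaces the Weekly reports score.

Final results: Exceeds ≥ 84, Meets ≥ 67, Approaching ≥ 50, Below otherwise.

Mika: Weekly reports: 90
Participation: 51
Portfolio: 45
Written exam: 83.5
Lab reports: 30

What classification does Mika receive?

Written exam (83.5) ≤ Weekly reports (90), so Weekly reports stays at 90.
Weighted total:
  Weekly reports 90 × 0.2 = 18
  Participation 51 × 0.12 = 6.12
  Portfolio 45 × 0.12 = 5.4
  Written exam 83.5 × 0.38 = 31.73
  Lab reports 30 × 0.18 = 5.4
Sum = 66.65
66.65 is ≥ 50 and < 67 → Approaching

Approaching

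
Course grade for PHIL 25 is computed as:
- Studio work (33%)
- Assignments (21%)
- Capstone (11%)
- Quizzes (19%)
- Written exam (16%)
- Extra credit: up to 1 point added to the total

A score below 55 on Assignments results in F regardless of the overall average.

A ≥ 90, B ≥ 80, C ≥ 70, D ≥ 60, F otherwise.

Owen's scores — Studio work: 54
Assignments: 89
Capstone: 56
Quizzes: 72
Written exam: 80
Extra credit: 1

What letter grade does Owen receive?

C

Assignments score 89 ≥ 55: minimum met.
Weighted total:
  Studio work 54 × 0.33 = 17.82
  Assignments 89 × 0.21 = 18.69
  Capstone 56 × 0.11 = 6.16
  Quizzes 72 × 0.19 = 13.68
  Written exam 80 × 0.16 = 12.8
Sum = 69.15
Extra credit: 69.15 + 1 = 70.15
70.15 is ≥ 70 and < 80 → C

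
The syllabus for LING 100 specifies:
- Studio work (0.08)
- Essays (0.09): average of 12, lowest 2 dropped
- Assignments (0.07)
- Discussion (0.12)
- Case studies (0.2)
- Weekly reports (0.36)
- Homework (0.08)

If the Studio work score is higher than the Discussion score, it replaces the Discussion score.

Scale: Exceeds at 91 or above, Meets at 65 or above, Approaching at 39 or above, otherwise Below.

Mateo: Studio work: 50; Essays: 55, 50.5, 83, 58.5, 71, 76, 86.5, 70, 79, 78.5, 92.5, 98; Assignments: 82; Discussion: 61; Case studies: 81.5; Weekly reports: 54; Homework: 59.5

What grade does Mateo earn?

Essays: drop 50.5, 55 → average of remaining 10 = 793/10 = 79.3
Studio work (50) ≤ Discussion (61), so Discussion stays at 61.
Weighted total:
  Studio work 50 × 0.08 = 4
  Essays 79.3 × 0.09 = 7.137
  Assignments 82 × 0.07 = 5.74
  Discussion 61 × 0.12 = 7.32
  Case studies 81.5 × 0.2 = 16.3
  Weekly reports 54 × 0.36 = 19.44
  Homework 59.5 × 0.08 = 4.76
Sum = 64.697
64.697 is ≥ 39 and < 65 → Approaching

Approaching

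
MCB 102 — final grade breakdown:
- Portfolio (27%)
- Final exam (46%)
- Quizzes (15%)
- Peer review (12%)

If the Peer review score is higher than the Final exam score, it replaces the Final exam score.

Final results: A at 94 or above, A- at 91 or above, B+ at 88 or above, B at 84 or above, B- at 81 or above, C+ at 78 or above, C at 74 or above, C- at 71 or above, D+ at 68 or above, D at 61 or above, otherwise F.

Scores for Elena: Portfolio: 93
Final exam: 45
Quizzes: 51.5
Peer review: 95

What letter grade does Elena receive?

B

Peer review (95) > Final exam (45), so Final exam counts as 95.
Weighted total:
  Portfolio 93 × 0.27 = 25.11
  Final exam 95 × 0.46 = 43.7
  Quizzes 51.5 × 0.15 = 7.725
  Peer review 95 × 0.12 = 11.4
Sum = 87.935
87.935 is ≥ 84 and < 88 → B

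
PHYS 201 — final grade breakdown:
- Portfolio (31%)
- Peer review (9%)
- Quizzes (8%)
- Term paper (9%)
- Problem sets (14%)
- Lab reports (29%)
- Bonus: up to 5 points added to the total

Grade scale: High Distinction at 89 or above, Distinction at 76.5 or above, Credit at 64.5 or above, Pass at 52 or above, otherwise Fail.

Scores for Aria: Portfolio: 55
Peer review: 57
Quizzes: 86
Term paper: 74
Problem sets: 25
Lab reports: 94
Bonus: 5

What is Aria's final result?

Credit

Weighted total:
  Portfolio 55 × 0.31 = 17.05
  Peer review 57 × 0.09 = 5.13
  Quizzes 86 × 0.08 = 6.88
  Term paper 74 × 0.09 = 6.66
  Problem sets 25 × 0.14 = 3.5
  Lab reports 94 × 0.29 = 27.26
Sum = 66.48
Bonus: 66.48 + 5 = 71.48
71.48 is ≥ 64.5 and < 76.5 → Credit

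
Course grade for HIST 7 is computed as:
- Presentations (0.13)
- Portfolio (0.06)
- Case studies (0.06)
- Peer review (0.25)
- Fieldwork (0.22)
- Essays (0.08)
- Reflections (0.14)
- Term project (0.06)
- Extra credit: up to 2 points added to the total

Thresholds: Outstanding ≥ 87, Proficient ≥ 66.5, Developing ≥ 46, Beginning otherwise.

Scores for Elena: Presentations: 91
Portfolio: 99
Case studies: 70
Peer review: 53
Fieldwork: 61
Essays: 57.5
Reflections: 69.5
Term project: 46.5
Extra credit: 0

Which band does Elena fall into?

Developing

Weighted total:
  Presentations 91 × 0.13 = 11.83
  Portfolio 99 × 0.06 = 5.94
  Case studies 70 × 0.06 = 4.2
  Peer review 53 × 0.25 = 13.25
  Fieldwork 61 × 0.22 = 13.42
  Essays 57.5 × 0.08 = 4.6
  Reflections 69.5 × 0.14 = 9.73
  Term project 46.5 × 0.06 = 2.79
Sum = 65.76
Extra credit: 65.76 + 0 = 65.76
65.76 is ≥ 46 and < 66.5 → Developing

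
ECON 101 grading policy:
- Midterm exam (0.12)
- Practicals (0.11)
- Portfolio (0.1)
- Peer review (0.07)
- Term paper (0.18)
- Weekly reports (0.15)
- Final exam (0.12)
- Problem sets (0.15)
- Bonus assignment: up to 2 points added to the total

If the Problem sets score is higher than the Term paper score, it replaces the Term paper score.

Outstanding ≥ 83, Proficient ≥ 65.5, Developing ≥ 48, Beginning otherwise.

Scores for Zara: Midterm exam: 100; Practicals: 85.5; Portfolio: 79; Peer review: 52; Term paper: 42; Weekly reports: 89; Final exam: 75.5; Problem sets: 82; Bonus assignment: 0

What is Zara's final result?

Proficient

Problem sets (82) > Term paper (42), so Term paper counts as 82.
Weighted total:
  Midterm exam 100 × 0.12 = 12
  Practicals 85.5 × 0.11 = 9.405
  Portfolio 79 × 0.1 = 7.9
  Peer review 52 × 0.07 = 3.64
  Term paper 82 × 0.18 = 14.76
  Weekly reports 89 × 0.15 = 13.35
  Final exam 75.5 × 0.12 = 9.06
  Problem sets 82 × 0.15 = 12.3
Sum = 82.415
Bonus assignment: 82.415 + 0 = 82.415
82.415 is ≥ 65.5 and < 83 → Proficient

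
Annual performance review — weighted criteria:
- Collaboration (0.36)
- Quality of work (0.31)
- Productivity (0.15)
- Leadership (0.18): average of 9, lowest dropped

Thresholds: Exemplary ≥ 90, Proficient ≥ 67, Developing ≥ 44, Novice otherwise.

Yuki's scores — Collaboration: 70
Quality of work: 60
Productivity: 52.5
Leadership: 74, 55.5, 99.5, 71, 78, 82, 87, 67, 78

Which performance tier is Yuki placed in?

Leadership: drop 55.5 → average of remaining 8 = 636.5/8 = 79.5625
Weighted total:
  Collaboration 70 × 0.36 = 25.2
  Quality of work 60 × 0.31 = 18.6
  Productivity 52.5 × 0.15 = 7.875
  Leadership 79.5625 × 0.18 = 14.32125
Sum = 65.99625
65.99625 is ≥ 44 and < 67 → Developing

Developing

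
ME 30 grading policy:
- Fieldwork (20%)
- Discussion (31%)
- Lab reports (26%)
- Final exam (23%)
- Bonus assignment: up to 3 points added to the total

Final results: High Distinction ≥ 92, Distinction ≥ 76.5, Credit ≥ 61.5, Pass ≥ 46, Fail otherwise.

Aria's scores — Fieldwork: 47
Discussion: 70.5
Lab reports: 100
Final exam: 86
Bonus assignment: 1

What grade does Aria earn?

Distinction

Weighted total:
  Fieldwork 47 × 0.2 = 9.4
  Discussion 70.5 × 0.31 = 21.855
  Lab reports 100 × 0.26 = 26
  Final exam 86 × 0.23 = 19.78
Sum = 77.035
Bonus assignment: 77.035 + 1 = 78.035
78.035 is ≥ 76.5 and < 92 → Distinction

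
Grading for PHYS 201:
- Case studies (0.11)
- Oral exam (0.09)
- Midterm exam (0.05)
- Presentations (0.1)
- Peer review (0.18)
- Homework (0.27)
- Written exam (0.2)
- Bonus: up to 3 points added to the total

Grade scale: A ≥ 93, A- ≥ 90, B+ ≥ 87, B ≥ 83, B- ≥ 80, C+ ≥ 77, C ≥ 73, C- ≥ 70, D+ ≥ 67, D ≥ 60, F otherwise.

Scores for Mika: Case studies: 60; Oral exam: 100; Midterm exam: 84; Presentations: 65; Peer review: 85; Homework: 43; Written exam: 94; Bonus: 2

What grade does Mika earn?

Weighted total:
  Case studies 60 × 0.11 = 6.6
  Oral exam 100 × 0.09 = 9
  Midterm exam 84 × 0.05 = 4.2
  Presentations 65 × 0.1 = 6.5
  Peer review 85 × 0.18 = 15.3
  Homework 43 × 0.27 = 11.61
  Written exam 94 × 0.2 = 18.8
Sum = 72.01
Bonus: 72.01 + 2 = 74.01
74.01 is ≥ 73 and < 77 → C

C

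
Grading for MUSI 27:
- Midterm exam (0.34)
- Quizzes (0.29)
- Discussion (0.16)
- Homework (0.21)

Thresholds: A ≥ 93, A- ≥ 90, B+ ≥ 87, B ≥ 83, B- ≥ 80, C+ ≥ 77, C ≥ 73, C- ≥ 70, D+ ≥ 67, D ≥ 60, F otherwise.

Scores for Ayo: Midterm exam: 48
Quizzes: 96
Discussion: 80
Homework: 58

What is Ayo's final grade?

Weighted total:
  Midterm exam 48 × 0.34 = 16.32
  Quizzes 96 × 0.29 = 27.84
  Discussion 80 × 0.16 = 12.8
  Homework 58 × 0.21 = 12.18
Sum = 69.14
69.14 is ≥ 67 and < 70 → D+

D+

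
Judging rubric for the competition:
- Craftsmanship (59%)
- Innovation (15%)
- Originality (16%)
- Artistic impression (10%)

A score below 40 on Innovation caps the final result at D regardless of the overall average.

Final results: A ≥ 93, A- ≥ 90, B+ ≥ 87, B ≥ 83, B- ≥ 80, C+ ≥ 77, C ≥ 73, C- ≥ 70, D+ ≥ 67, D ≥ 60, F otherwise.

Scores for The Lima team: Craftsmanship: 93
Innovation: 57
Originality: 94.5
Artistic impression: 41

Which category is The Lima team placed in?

Innovation score 57 ≥ 40: minimum met.
Weighted total:
  Craftsmanship 93 × 0.59 = 54.87
  Innovation 57 × 0.15 = 8.55
  Originality 94.5 × 0.16 = 15.12
  Artistic impression 41 × 0.1 = 4.1
Sum = 82.64
82.64 is ≥ 80 and < 83 → B-

B-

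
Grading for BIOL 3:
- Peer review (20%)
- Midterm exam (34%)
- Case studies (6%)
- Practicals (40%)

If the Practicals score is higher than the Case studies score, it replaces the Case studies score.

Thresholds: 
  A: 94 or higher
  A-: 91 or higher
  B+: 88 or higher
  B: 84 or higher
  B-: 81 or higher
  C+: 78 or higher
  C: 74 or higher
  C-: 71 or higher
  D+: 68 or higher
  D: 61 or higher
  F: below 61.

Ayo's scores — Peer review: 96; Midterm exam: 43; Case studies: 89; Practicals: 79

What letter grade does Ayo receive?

Practicals (79) ≤ Case studies (89), so Case studies stays at 89.
Weighted total:
  Peer review 96 × 0.2 = 19.2
  Midterm exam 43 × 0.34 = 14.62
  Case studies 89 × 0.06 = 5.34
  Practicals 79 × 0.4 = 31.6
Sum = 70.76
70.76 is ≥ 68 and < 71 → D+

D+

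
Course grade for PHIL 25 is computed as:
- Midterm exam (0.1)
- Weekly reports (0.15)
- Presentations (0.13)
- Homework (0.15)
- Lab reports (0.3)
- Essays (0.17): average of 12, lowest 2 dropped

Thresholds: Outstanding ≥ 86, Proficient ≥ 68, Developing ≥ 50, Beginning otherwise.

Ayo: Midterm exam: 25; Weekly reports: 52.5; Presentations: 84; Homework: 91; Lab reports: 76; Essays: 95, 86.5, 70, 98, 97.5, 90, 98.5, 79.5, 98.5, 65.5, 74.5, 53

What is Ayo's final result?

Essays: drop 53, 65.5 → average of remaining 10 = 888/10 = 88.8
Weighted total:
  Midterm exam 25 × 0.1 = 2.5
  Weekly reports 52.5 × 0.15 = 7.875
  Presentations 84 × 0.13 = 10.92
  Homework 91 × 0.15 = 13.65
  Lab reports 76 × 0.3 = 22.8
  Essays 88.8 × 0.17 = 15.096
Sum = 72.841
72.841 is ≥ 68 and < 86 → Proficient

Proficient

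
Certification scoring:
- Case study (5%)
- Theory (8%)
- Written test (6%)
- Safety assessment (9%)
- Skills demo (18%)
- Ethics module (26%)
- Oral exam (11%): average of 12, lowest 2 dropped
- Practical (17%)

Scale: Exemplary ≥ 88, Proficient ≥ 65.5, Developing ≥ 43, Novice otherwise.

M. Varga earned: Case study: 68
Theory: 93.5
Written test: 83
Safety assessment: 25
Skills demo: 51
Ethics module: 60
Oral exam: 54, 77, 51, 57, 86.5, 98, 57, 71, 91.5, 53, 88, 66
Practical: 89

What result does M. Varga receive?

Proficient

Oral exam: drop 51, 53 → average of remaining 10 = 746/10 = 74.6
Weighted total:
  Case study 68 × 0.05 = 3.4
  Theory 93.5 × 0.08 = 7.48
  Written test 83 × 0.06 = 4.98
  Safety assessment 25 × 0.09 = 2.25
  Skills demo 51 × 0.18 = 9.18
  Ethics module 60 × 0.26 = 15.6
  Oral exam 74.6 × 0.11 = 8.206
  Practical 89 × 0.17 = 15.13
Sum = 66.226
66.226 is ≥ 65.5 and < 88 → Proficient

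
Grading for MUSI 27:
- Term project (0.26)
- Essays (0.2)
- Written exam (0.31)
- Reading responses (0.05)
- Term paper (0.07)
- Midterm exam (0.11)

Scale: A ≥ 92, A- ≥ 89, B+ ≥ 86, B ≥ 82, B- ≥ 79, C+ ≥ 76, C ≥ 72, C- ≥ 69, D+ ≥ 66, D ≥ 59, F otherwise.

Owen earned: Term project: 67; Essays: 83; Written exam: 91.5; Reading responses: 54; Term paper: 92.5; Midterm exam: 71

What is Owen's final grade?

Weighted total:
  Term project 67 × 0.26 = 17.42
  Essays 83 × 0.2 = 16.6
  Written exam 91.5 × 0.31 = 28.365
  Reading responses 54 × 0.05 = 2.7
  Term paper 92.5 × 0.07 = 6.475
  Midterm exam 71 × 0.11 = 7.81
Sum = 79.37
79.37 is ≥ 79 and < 82 → B-

B-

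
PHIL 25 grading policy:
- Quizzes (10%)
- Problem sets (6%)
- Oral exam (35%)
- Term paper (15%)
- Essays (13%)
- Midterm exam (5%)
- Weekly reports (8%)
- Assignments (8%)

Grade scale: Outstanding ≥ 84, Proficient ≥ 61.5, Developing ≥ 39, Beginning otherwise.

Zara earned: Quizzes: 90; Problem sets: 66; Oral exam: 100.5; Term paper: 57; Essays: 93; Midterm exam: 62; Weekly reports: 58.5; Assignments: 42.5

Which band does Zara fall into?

Weighted total:
  Quizzes 90 × 0.1 = 9
  Problem sets 66 × 0.06 = 3.96
  Oral exam 100.5 × 0.35 = 35.175
  Term paper 57 × 0.15 = 8.55
  Essays 93 × 0.13 = 12.09
  Midterm exam 62 × 0.05 = 3.1
  Weekly reports 58.5 × 0.08 = 4.68
  Assignments 42.5 × 0.08 = 3.4
Sum = 79.955
79.955 is ≥ 61.5 and < 84 → Proficient

Proficient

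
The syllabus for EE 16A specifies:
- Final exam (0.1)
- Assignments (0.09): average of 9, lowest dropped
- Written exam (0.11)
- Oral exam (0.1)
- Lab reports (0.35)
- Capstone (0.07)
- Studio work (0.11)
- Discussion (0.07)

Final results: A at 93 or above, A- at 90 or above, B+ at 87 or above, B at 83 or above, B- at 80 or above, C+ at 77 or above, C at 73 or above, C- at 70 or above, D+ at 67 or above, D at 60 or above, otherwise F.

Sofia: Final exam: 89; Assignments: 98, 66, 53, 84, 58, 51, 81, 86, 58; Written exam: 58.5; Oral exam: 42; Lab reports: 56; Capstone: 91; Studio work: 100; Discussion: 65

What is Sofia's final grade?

D+

Assignments: drop 51 → average of remaining 8 = 584/8 = 73
Weighted total:
  Final exam 89 × 0.1 = 8.9
  Assignments 73 × 0.09 = 6.57
  Written exam 58.5 × 0.11 = 6.435
  Oral exam 42 × 0.1 = 4.2
  Lab reports 56 × 0.35 = 19.6
  Capstone 91 × 0.07 = 6.37
  Studio work 100 × 0.11 = 11
  Discussion 65 × 0.07 = 4.55
Sum = 67.625
67.625 is ≥ 67 and < 70 → D+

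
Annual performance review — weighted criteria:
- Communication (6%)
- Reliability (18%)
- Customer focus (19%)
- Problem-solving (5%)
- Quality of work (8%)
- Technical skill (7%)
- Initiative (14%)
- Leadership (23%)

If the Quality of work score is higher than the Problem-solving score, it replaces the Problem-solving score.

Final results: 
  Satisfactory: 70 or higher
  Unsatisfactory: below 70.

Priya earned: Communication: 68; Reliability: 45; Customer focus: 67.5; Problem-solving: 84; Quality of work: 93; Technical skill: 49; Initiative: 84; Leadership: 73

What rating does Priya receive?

Unsatisfactory

Quality of work (93) > Problem-solving (84), so Problem-solving counts as 93.
Weighted total:
  Communication 68 × 0.06 = 4.08
  Reliability 45 × 0.18 = 8.1
  Customer focus 67.5 × 0.19 = 12.825
  Problem-solving 93 × 0.05 = 4.65
  Quality of work 93 × 0.08 = 7.44
  Technical skill 49 × 0.07 = 3.43
  Initiative 84 × 0.14 = 11.76
  Leadership 73 × 0.23 = 16.79
Sum = 69.075
69.075 < 70 → Unsatisfactory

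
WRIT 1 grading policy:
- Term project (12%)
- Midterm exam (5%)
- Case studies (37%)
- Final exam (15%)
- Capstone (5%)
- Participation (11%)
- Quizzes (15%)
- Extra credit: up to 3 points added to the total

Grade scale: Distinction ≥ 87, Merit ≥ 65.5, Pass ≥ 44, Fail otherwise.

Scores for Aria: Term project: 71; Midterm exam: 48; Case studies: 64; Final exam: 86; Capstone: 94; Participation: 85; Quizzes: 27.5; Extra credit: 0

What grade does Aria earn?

Merit

Weighted total:
  Term project 71 × 0.12 = 8.52
  Midterm exam 48 × 0.05 = 2.4
  Case studies 64 × 0.37 = 23.68
  Final exam 86 × 0.15 = 12.9
  Capstone 94 × 0.05 = 4.7
  Participation 85 × 0.11 = 9.35
  Quizzes 27.5 × 0.15 = 4.125
Sum = 65.675
Extra credit: 65.675 + 0 = 65.675
65.675 is ≥ 65.5 and < 87 → Merit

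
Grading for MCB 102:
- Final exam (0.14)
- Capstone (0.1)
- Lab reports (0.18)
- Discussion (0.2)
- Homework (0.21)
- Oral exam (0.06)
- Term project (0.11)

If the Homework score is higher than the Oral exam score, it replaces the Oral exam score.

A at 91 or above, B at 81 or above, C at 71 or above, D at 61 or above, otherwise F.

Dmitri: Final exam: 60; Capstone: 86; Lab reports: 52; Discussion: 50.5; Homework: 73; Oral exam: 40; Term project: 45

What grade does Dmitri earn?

D

Homework (73) > Oral exam (40), so Oral exam counts as 73.
Weighted total:
  Final exam 60 × 0.14 = 8.4
  Capstone 86 × 0.1 = 8.6
  Lab reports 52 × 0.18 = 9.36
  Discussion 50.5 × 0.2 = 10.1
  Homework 73 × 0.21 = 15.33
  Oral exam 73 × 0.06 = 4.38
  Term project 45 × 0.11 = 4.95
Sum = 61.12
61.12 is ≥ 61 and < 71 → D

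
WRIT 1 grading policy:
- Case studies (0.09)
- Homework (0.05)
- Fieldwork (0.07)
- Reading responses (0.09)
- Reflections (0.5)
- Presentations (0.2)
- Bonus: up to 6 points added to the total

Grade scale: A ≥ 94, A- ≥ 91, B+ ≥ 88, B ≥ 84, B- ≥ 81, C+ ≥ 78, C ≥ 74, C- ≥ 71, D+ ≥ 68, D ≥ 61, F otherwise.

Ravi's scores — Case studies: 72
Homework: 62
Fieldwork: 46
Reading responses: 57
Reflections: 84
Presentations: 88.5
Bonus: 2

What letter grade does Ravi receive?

Weighted total:
  Case studies 72 × 0.09 = 6.48
  Homework 62 × 0.05 = 3.1
  Fieldwork 46 × 0.07 = 3.22
  Reading responses 57 × 0.09 = 5.13
  Reflections 84 × 0.5 = 42
  Presentations 88.5 × 0.2 = 17.7
Sum = 77.63
Bonus: 77.63 + 2 = 79.63
79.63 is ≥ 78 and < 81 → C+

C+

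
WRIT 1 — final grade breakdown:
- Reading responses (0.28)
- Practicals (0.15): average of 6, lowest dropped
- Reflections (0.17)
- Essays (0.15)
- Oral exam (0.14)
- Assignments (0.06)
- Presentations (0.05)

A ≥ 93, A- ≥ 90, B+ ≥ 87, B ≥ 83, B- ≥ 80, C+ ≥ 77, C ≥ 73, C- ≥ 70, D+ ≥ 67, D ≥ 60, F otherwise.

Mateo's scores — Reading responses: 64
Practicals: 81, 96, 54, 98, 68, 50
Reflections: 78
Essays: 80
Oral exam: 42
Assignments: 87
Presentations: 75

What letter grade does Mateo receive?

Practicals: drop 50 → average of remaining 5 = 397/5 = 79.4
Weighted total:
  Reading responses 64 × 0.28 = 17.92
  Practicals 79.4 × 0.15 = 11.91
  Reflections 78 × 0.17 = 13.26
  Essays 80 × 0.15 = 12
  Oral exam 42 × 0.14 = 5.88
  Assignments 87 × 0.06 = 5.22
  Presentations 75 × 0.05 = 3.75
Sum = 69.94
69.94 is ≥ 67 and < 70 → D+

D+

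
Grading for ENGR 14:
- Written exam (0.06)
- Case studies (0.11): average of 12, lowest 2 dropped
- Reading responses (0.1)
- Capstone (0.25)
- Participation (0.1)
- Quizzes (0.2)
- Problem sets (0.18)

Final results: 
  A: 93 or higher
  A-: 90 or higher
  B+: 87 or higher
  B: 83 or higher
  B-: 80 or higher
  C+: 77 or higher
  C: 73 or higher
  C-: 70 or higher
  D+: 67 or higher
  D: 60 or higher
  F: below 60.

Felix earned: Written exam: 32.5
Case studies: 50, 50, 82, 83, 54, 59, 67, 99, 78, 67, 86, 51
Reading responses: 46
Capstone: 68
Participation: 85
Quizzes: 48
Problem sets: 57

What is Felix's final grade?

F

Case studies: drop 50, 50 → average of remaining 10 = 726/10 = 72.6
Weighted total:
  Written exam 32.5 × 0.06 = 1.95
  Case studies 72.6 × 0.11 = 7.986
  Reading responses 46 × 0.1 = 4.6
  Capstone 68 × 0.25 = 17
  Participation 85 × 0.1 = 8.5
  Quizzes 48 × 0.2 = 9.6
  Problem sets 57 × 0.18 = 10.26
Sum = 59.896
59.896 < 60 → F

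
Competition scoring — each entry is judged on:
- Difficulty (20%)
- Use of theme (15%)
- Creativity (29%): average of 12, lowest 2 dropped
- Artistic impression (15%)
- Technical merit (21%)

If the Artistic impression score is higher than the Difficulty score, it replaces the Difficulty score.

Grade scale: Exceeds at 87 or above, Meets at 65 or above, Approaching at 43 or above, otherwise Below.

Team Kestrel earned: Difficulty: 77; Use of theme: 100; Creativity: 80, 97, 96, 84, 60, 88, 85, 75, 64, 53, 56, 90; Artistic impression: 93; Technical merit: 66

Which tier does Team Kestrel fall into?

Creativity: drop 53, 56 → average of remaining 10 = 819/10 = 81.9
Artistic impression (93) > Difficulty (77), so Difficulty counts as 93.
Weighted total:
  Difficulty 93 × 0.2 = 18.6
  Use of theme 100 × 0.15 = 15
  Creativity 81.9 × 0.29 = 23.751
  Artistic impression 93 × 0.15 = 13.95
  Technical merit 66 × 0.21 = 13.86
Sum = 85.161
85.161 is ≥ 65 and < 87 → Meets

Meets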